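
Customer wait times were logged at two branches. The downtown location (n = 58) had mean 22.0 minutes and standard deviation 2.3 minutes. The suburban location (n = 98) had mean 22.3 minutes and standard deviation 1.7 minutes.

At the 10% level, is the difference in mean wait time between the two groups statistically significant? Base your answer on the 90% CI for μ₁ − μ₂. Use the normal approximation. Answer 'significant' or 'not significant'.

not significant

SE₁ = s₁/√n₁ = 2.3/√58 = 0.3020; SE₂ = 1.7/√98 = 0.1717.
Independent samples, unequal variances: SE_diff = √(SE₁² + SE₂²) = √(0.091204 + 0.02948089) = 0.3474.
z* = 1.645, so margin of error = 1.645 × 0.3474 = 0.5715.
Difference in means = 22.0 − 22.3 = -0.3000.
-0.3000 ± 0.5715 → (-0.8715, 0.2715).
The interval (-0.8715, 0.2715) contains 0, so the difference is not significant.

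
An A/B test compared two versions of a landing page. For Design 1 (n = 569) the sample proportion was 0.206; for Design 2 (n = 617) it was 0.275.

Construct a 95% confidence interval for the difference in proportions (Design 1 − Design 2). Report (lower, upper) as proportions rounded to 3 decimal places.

(-0.117, -0.021)

Each SE is √(p̂(1−p̂)/n): √(0.2060·0.7940/569) = 0.01695 and √(0.2750·0.7250/617) = 0.01798.
SE(p̂₁ − p̂₂) = √(SE₁² + SE₂²) = √(0.0002873025 + 0.0003232804) = 0.02471, since the two samples are independent.
At 95% confidence z* = 1.960; margin = 1.960 × 0.02471 = 0.04843.
The difference is 0.2060 − 0.2750 = -0.0690, so the interval is -0.0690 ± 0.04843 = (-0.117, -0.021).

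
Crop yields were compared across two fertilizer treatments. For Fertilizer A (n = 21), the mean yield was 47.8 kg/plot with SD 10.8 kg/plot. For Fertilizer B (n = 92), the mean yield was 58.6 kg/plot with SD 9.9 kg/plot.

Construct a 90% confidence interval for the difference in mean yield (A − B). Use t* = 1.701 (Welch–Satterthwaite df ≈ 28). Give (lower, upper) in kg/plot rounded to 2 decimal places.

Per-group SEs: s₁/√n₁ = 10.8/√21 = 2.3568, s₂/√n₂ = 9.9/√92 = 1.0321.
Unpooled SE of the difference: √(5.55450624 + 1.06523041) = 2.5729.
Margin of error = t* · SE = 1.701 × 2.5729 = 4.3765.
x̄₁ − x̄₂ = 47.8 − 58.6 = -10.8000.
CI: -10.8000 ± 4.3765 = (-15.18, -6.42).

(-15.18, -6.42)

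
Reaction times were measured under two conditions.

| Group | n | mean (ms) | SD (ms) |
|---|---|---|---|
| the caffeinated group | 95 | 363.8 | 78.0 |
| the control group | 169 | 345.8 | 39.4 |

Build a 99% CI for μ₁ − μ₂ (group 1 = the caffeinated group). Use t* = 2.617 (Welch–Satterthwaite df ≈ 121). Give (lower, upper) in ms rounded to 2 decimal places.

SE₁ = s₁/√n₁ = 78.0/√95 = 8.0026; SE₂ = 39.4/√169 = 3.0308.
Independent samples, unequal variances: SE_diff = √(SE₁² + SE₂²) = √(64.04160676 + 9.18574864) = 8.5573.
t* = 2.617, so margin of error = 2.617 × 8.5573 = 22.3945.
Difference in means = 363.8 − 345.8 = 18.0000.
18.0000 ± 22.3945 → (-4.39, 40.39).

(-4.39, 40.39)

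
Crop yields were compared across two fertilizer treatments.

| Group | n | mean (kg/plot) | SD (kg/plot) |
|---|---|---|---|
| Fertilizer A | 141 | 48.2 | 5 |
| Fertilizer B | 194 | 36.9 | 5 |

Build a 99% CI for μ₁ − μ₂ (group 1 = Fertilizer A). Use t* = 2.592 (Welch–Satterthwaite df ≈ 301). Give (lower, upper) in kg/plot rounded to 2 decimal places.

(9.87, 12.73)

SE₁ = s₁/√n₁ = 5/√141 = 0.4211; SE₂ = 5/√194 = 0.3590.
Independent samples, unequal variances: SE_diff = √(SE₁² + SE₂²) = √(0.17732521 + 0.128881) = 0.5534.
t* = 2.592, so margin of error = 2.592 × 0.5534 = 1.4344.
Difference in means = 48.2 − 36.9 = 11.3000.
11.3000 ± 1.4344 → (9.87, 12.73).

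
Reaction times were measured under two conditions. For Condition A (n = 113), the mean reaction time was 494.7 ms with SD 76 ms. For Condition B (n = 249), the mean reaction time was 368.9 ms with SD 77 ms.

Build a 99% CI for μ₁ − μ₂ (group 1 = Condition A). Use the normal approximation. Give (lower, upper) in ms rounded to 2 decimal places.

(103.50, 148.10)

Per-group SEs: s₁/√n₁ = 76/√113 = 7.1495, s₂/√n₂ = 77/√249 = 4.8797.
Unpooled SE of the difference: √(51.11535025 + 23.81147209) = 8.6560.
Margin of error = z* · SE = 2.576 × 8.6560 = 22.2979.
x̄₁ − x̄₂ = 494.7 − 368.9 = 125.8000.
CI: 125.8000 ± 22.2979 = (103.50, 148.10).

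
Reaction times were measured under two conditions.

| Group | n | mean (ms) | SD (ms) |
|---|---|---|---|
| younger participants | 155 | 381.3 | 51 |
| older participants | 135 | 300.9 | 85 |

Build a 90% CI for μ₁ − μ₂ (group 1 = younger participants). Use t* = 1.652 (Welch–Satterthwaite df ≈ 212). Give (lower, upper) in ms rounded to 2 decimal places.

(66.55, 94.25)

Standard errors of each mean: 51/√155 = 4.0964 and 85/√135 = 7.3156.
SE(x̄₁ − x̄₂) = √(4.0964² + 7.3156²) = 8.3844 for independent samples with unequal variances.
With t* = 1.652, the margin is 1.652 × 8.3844 = 13.8510.
x̄₁ − x̄₂ = 381.3 − 300.9 = 80.4000; the interval is 80.4000 ± 13.8510 = (66.55, 94.25).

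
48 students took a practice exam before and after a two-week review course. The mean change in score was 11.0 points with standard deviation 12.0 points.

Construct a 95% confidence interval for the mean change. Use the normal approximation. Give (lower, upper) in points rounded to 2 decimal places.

This is a matched-pairs design, so SE = s_d/√n = 12.0/√48 = 1.7321.
Margin = 1.960 × 1.7321 = 3.3949; the interval is 11.0 ± 3.3949 = (7.61, 14.39).

(7.61, 14.39)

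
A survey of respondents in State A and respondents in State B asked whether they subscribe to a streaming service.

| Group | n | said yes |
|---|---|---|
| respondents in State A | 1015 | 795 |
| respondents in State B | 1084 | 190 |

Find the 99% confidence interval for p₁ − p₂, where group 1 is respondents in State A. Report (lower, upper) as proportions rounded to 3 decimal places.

p̂₁ = 795/1015 = 0.7833 and p̂₂ = 190/1084 = 0.1753.
SE₁ = √(p̂₁(1−p̂₁)/n₁) = √(0.7833·0.2167/1015) = 0.01293; SE₂ = √(0.1753·0.8247/1084) = 0.01155.
Independent samples: SE of the difference = √(SE₁² + SE₂²) = √(0.0001671849 + 0.0001334025) = 0.01734.
z* for 99% confidence is 2.576, so the margin of error is 2.576 × 0.01734 = 0.04467.
Point estimate p̂₁ − p̂₂ = 0.7833 − 0.1753 = 0.6080.
0.6080 ± 0.04467 → (0.563, 0.653).

(0.563, 0.653)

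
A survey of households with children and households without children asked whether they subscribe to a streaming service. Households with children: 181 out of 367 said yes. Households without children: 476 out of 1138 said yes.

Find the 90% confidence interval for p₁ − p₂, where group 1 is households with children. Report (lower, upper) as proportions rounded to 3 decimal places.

p̂₁ = 181/367 = 0.4932 and p̂₂ = 476/1138 = 0.4183.
SE₁ = √(p̂₁(1−p̂₁)/n₁) = √(0.4932·0.5068/367) = 0.02610; SE₂ = √(0.4183·0.5817/1138) = 0.01462.
Independent samples: SE of the difference = √(SE₁² + SE₂²) = √(0.00068121 + 0.0002137444) = 0.02992.
z* for 90% confidence is 1.645, so the margin of error is 1.645 × 0.02992 = 0.04922.
Point estimate p̂₁ − p̂₂ = 0.4932 − 0.4183 = 0.0749.
0.0749 ± 0.04922 → (0.026, 0.124).

(0.026, 0.124)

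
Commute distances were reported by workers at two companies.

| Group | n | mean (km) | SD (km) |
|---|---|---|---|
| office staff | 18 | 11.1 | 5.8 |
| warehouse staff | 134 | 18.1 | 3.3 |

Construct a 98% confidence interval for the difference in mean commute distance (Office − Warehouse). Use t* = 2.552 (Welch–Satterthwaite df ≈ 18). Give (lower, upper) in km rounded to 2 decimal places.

(-10.56, -3.44)

Per-group SEs: s₁/√n₁ = 5.8/√18 = 1.3671, s₂/√n₂ = 3.3/√134 = 0.2851.
Unpooled SE of the difference: √(1.86896241 + 0.08128201) = 1.3965.
Margin of error = t* · SE = 2.552 × 1.3965 = 3.5639.
x̄₁ − x̄₂ = 11.1 − 18.1 = -7.0000.
CI: -7.0000 ± 3.5639 = (-10.56, -3.44).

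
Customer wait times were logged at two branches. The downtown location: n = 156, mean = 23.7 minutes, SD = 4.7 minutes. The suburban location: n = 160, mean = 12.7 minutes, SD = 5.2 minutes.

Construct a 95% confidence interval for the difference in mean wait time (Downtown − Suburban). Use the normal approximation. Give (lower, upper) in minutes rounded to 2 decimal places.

SE₁ = s₁/√n₁ = 4.7/√156 = 0.3763; SE₂ = 5.2/√160 = 0.4111.
Independent samples, unequal variances: SE_diff = √(SE₁² + SE₂²) = √(0.14160169 + 0.16900321) = 0.5573.
z* = 1.960, so margin of error = 1.960 × 0.5573 = 1.0923.
Difference in means = 23.7 − 12.7 = 11.0000.
11.0000 ± 1.0923 → (9.91, 12.09).

(9.91, 12.09)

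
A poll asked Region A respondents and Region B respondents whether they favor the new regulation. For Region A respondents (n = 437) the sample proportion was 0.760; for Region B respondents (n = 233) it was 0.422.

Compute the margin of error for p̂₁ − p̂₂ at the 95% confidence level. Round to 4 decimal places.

SE₁ = √(p̂₁(1−p̂₁)/n₁) = √(0.7600·0.2400/437) = 0.02043; SE₂ = √(0.4220·0.5780/233) = 0.03236.
Independent samples: SE of the difference = √(SE₁² + SE₂²) = √(0.0004173849 + 0.0010471696) = 0.03827.
z* for 95% confidence is 1.960, so the margin of error is 1.960 × 0.03827 = 0.07501.

0.0750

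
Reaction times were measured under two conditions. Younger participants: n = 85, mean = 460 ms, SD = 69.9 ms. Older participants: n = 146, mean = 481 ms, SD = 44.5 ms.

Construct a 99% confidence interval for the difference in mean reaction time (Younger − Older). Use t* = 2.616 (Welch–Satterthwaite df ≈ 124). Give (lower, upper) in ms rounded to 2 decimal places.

Per-group SEs: s₁/√n₁ = 69.9/√85 = 7.5817, s₂/√n₂ = 44.5/√146 = 3.6828.
Unpooled SE of the difference: √(57.48217489 + 13.56301584) = 8.4288.
Margin of error = t* · SE = 2.616 × 8.4288 = 22.0497.
x̄₁ − x̄₂ = 460 − 481 = -21.0000.
CI: -21.0000 ± 22.0497 = (-43.05, 1.05).

(-43.05, 1.05)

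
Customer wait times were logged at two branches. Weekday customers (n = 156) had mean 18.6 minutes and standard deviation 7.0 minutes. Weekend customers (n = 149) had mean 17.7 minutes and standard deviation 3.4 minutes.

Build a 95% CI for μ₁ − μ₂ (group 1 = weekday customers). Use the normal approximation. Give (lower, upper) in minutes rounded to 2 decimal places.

(-0.33, 2.13)

SE₁ = s₁/√n₁ = 7.0/√156 = 0.5604; SE₂ = 3.4/√149 = 0.2785.
Independent samples, unequal variances: SE_diff = √(SE₁² + SE₂²) = √(0.31404816 + 0.07756225) = 0.6258.
z* = 1.960, so margin of error = 1.960 × 0.6258 = 1.2266.
Difference in means = 18.6 − 17.7 = 0.9000.
0.9000 ± 1.2266 → (-0.33, 2.13).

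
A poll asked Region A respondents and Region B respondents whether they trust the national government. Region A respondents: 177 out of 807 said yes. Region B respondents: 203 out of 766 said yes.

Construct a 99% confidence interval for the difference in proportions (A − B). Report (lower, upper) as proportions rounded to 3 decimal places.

(-0.101, 0.010)

Sample proportions: 177/807 = 0.2193, 203/766 = 0.2650.
Each SE is √(p̂(1−p̂)/n): √(0.2193·0.7807/807) = 0.01457 and √(0.2650·0.7350/766) = 0.01595.
SE(p̂₁ − p̂₂) = √(SE₁² + SE₂²) = √(0.0002122849 + 0.0002544025) = 0.02160, since the two samples are independent.
At 99% confidence z* = 2.576; margin = 2.576 × 0.02160 = 0.05564.
The difference is 0.2193 − 0.2650 = -0.0457, so the interval is -0.0457 ± 0.05564 = (-0.101, 0.010).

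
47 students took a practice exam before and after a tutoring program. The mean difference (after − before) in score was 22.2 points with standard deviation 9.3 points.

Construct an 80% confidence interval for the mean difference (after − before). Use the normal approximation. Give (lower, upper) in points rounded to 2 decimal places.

This is a matched-pairs design, so SE = s_d/√n = 9.3/√47 = 1.3565.
Margin = 1.282 × 1.3565 = 1.7390; the interval is 22.2 ± 1.7390 = (20.46, 23.94).

(20.46, 23.94)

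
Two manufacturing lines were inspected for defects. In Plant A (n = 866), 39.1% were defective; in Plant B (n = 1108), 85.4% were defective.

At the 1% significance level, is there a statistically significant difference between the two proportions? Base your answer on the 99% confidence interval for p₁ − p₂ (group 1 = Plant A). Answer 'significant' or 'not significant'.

Each SE is √(p̂(1−p̂)/n): √(0.3910·0.6090/866) = 0.01658 and √(0.8540·0.1460/1108) = 0.01061.
SE(p̂₁ − p̂₂) = √(SE₁² + SE₂²) = √(0.0002748964 + 0.0001125721) = 0.01968, since the two samples are independent.
At 99% confidence z* = 2.576; margin = 2.576 × 0.01968 = 0.05070.
The difference is 0.3910 − 0.8540 = -0.4630, so the interval is -0.4630 ± 0.05070 = (-0.51370, -0.41230).
The interval (-0.51370, -0.41230) does not contain 0, so the difference is significant.

significant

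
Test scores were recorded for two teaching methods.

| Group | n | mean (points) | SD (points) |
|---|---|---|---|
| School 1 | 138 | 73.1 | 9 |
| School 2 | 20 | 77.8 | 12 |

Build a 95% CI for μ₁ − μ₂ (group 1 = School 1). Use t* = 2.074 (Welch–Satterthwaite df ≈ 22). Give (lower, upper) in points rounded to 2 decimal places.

(-10.49, 1.09)

SE₁ = s₁/√n₁ = 9/√138 = 0.7661; SE₂ = 12/√20 = 2.6833.
Independent samples, unequal variances: SE_diff = √(SE₁² + SE₂²) = √(0.58690921 + 7.20009889) = 2.7905.
t* = 2.074, so margin of error = 2.074 × 2.7905 = 5.7875.
Difference in means = 73.1 − 77.8 = -4.7000.
-4.7000 ± 5.7875 → (-10.49, 1.09).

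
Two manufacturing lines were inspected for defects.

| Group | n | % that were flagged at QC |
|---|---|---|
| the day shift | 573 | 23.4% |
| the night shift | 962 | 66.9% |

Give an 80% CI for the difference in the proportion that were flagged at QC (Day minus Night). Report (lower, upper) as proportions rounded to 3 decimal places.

(-0.465, -0.405)

The two standard errors are √(0.2340×0.7660/573) = 0.01769 and √(0.6690×0.3310/962) = 0.01517.
Because the samples are independent, SE_diff = √(0.01769² + 0.01517²) = 0.02330.
Using z* = 1.282 for 80%, ME = 1.282 × 0.02330 = 0.02987.
p̂₁ − p̂₂ = -0.4350; interval -0.4350 ± 0.02987 gives (-0.465, -0.405).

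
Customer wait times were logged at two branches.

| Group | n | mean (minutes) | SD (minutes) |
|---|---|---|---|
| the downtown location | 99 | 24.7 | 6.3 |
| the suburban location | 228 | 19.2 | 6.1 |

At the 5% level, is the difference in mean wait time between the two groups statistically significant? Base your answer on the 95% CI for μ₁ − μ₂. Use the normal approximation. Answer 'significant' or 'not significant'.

SE₁ = s₁/√n₁ = 6.3/√99 = 0.6332; SE₂ = 6.1/√228 = 0.4040.
Independent samples, unequal variances: SE_diff = √(SE₁² + SE₂²) = √(0.40094224 + 0.163216) = 0.7511.
z* = 1.960, so margin of error = 1.960 × 0.7511 = 1.4722.
Difference in means = 24.7 − 19.2 = 5.5000.
5.5000 ± 1.4722 → (4.0278, 6.9722).
The interval (4.0278, 6.9722) does not contain 0, so the difference is significant.

significant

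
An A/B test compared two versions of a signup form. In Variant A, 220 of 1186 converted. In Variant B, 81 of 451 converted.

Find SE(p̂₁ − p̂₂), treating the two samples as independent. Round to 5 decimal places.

First, p̂₁ = 220/1186 = 0.1855; p̂₂ = 81/451 = 0.1796.
The two standard errors are √(0.1855×0.8145/1186) = 0.01129 and √(0.1796×0.8204/451) = 0.01807.
Because the samples are independent, SE_diff = √(0.01129² + 0.01807²) = 0.02131.

0.02131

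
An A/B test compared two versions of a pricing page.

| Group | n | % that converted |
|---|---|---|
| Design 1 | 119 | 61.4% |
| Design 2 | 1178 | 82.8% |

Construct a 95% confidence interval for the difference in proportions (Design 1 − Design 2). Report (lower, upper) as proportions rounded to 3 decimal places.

Each SE is √(p̂(1−p̂)/n): √(0.6140·0.3860/119) = 0.04463 and √(0.8280·0.1720/1178) = 0.01100.
SE(p̂₁ − p̂₂) = √(SE₁² + SE₂²) = √(0.0019918369 + 0.000121) = 0.04597, since the two samples are independent.
At 95% confidence z* = 1.960; margin = 1.960 × 0.04597 = 0.09010.
The difference is 0.6140 − 0.8280 = -0.2140, so the interval is -0.2140 ± 0.09010 = (-0.304, -0.124).

(-0.304, -0.124)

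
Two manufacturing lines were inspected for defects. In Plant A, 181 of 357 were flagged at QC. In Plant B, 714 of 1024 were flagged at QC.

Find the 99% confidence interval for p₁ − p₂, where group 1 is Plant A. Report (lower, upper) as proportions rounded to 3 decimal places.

p̂₁ = 181/357 = 0.5070 and p̂₂ = 714/1024 = 0.6973.
SE₁ = √(p̂₁(1−p̂₁)/n₁) = √(0.5070·0.4930/357) = 0.02646; SE₂ = √(0.6973·0.3027/1024) = 0.01436.
Independent samples: SE of the difference = √(SE₁² + SE₂²) = √(0.0007001316 + 0.0002062096) = 0.03011.
z* for 99% confidence is 2.576, so the margin of error is 2.576 × 0.03011 = 0.07756.
Point estimate p̂₁ − p̂₂ = 0.5070 − 0.6973 = -0.1903.
-0.1903 ± 0.07756 → (-0.268, -0.113).

(-0.268, -0.113)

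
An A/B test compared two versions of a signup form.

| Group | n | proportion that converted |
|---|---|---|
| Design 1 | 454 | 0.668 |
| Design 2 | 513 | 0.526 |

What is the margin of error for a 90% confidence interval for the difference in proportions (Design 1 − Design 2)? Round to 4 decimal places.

0.0514

Each SE is √(p̂(1−p̂)/n): √(0.6680·0.3320/454) = 0.02210 and √(0.5260·0.4740/513) = 0.02205.
SE(p̂₁ − p̂₂) = √(SE₁² + SE₂²) = √(0.00048841 + 0.0004862025) = 0.03122, since the two samples are independent.
At 90% confidence z* = 1.645; margin = 1.645 × 0.03122 = 0.05136.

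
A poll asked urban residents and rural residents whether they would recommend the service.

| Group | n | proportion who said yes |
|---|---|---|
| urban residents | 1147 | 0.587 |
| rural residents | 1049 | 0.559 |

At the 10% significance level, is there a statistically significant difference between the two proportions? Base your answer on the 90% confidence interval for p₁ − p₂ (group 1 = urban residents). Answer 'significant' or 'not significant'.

not significant

The two standard errors are √(0.5870×0.4130/1147) = 0.01454 and √(0.5590×0.4410/1049) = 0.01533.
Because the samples are independent, SE_diff = √(0.01454² + 0.01533²) = 0.02113.
Using z* = 1.645 for 90%, ME = 1.645 × 0.02113 = 0.03476.
p̂₁ − p̂₂ = 0.0280; interval 0.0280 ± 0.03476 gives (-0.00676, 0.06276).
The interval (-0.00676, 0.06276) contains 0, so the difference is not significant.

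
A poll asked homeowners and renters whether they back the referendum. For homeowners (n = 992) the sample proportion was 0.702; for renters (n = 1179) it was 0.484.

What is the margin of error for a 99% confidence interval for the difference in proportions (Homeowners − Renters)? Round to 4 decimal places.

0.0530

The two standard errors are √(0.7020×0.2980/992) = 0.01452 and √(0.4840×0.5160/1179) = 0.01455.
Because the samples are independent, SE_diff = √(0.01452² + 0.01455²) = 0.02056.
Using z* = 2.576 for 99%, ME = 2.576 × 0.02056 = 0.05296.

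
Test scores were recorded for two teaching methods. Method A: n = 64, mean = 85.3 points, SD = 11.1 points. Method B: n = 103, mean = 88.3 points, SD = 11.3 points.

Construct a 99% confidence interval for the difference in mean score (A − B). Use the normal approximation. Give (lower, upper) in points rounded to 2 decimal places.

Standard errors of each mean: 11.1/√64 = 1.3875 and 11.3/√103 = 1.1134.
SE(x̄₁ − x̄₂) = √(1.3875² + 1.1134²) = 1.7790 for independent samples with unequal variances.
With z* = 2.576, the margin is 2.576 × 1.7790 = 4.5827.
x̄₁ − x̄₂ = 85.3 − 88.3 = -3.0000; the interval is -3.0000 ± 4.5827 = (-7.58, 1.58).

(-7.58, 1.58)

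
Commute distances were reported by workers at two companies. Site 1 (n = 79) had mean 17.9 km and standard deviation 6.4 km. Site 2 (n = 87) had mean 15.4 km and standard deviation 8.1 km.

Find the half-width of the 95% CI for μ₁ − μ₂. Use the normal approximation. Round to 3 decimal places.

2.211

SE₁ = s₁/√n₁ = 6.4/√79 = 0.7201; SE₂ = 8.1/√87 = 0.8684.
Independent samples, unequal variances: SE_diff = √(SE₁² + SE₂²) = √(0.51854401 + 0.75411856) = 1.1281.
z* = 1.960, so margin of error = 1.960 × 1.1281 = 2.2111.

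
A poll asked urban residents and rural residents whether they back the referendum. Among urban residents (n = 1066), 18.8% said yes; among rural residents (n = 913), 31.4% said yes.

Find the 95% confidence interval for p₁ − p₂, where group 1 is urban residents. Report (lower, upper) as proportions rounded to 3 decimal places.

SE₁ = √(p̂₁(1−p̂₁)/n₁) = √(0.1880·0.8120/1066) = 0.01197; SE₂ = √(0.3140·0.6860/913) = 0.01536.
Independent samples: SE of the difference = √(SE₁² + SE₂²) = √(0.0001432809 + 0.0002359296) = 0.01947.
z* for 95% confidence is 1.960, so the margin of error is 1.960 × 0.01947 = 0.03816.
Point estimate p̂₁ − p̂₂ = 0.1880 − 0.3140 = -0.1260.
-0.1260 ± 0.03816 → (-0.164, -0.088).

(-0.164, -0.088)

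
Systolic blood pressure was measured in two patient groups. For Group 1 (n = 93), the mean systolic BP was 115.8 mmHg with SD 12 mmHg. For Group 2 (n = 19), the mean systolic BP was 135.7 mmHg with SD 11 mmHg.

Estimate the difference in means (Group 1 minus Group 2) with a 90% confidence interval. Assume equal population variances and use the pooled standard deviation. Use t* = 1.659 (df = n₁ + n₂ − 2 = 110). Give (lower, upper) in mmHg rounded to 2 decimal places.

Pooled variance s_p² = [92·12² + 18·11²] / (93+19−2) = 140.2364, so s_p = 11.8421.
SE_diff = s_p·√(1/n₁ + 1/n₂) = 11.8421·√(1/93 + 1/19) = 2.9814.
t* = 1.659; margin = 1.659 × 2.9814 = 4.9461.
Difference = 115.8 − 135.7 = -19.9000.
-19.9000 ± 4.9461 → (-24.85, -14.95).

(-24.85, -14.95)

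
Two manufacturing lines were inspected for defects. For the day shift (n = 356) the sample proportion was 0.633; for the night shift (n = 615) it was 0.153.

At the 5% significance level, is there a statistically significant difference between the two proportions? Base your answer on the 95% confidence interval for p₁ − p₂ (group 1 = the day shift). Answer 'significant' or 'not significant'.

The two standard errors are √(0.6330×0.3670/356) = 0.02555 and √(0.1530×0.8470/615) = 0.01452.
Because the samples are independent, SE_diff = √(0.02555² + 0.01452²) = 0.02939.
Using z* = 1.960 for 95%, ME = 1.960 × 0.02939 = 0.05760.
p̂₁ − p̂₂ = 0.4800; interval 0.4800 ± 0.05760 gives (0.42240, 0.53760).
The interval (0.42240, 0.53760) does not contain 0, so the difference is significant.

significant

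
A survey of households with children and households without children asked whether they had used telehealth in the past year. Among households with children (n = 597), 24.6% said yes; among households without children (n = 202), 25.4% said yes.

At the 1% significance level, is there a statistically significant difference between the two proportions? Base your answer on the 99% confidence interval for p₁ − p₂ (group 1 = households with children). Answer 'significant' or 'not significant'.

not significant

Each SE is √(p̂(1−p̂)/n): √(0.2460·0.7540/597) = 0.01763 and √(0.2540·0.7460/202) = 0.03063.
SE(p̂₁ − p̂₂) = √(SE₁² + SE₂²) = √(0.0003108169 + 0.0009381969) = 0.03534, since the two samples are independent.
At 99% confidence z* = 2.576; margin = 2.576 × 0.03534 = 0.09104.
The difference is 0.2460 − 0.2540 = -0.0080, so the interval is -0.0080 ± 0.09104 = (-0.09904, 0.08304).
The interval (-0.09904, 0.08304) contains 0, so the difference is not significant.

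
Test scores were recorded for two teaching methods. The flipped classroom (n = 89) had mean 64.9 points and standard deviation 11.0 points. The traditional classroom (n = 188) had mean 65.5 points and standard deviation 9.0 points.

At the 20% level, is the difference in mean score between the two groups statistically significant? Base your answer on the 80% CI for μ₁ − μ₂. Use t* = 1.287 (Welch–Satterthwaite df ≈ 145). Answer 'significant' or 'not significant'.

SE₁ = s₁/√n₁ = 11.0/√89 = 1.1660; SE₂ = 9.0/√188 = 0.6564.
Independent samples, unequal variances: SE_diff = √(SE₁² + SE₂²) = √(1.359556 + 0.43086096) = 1.3381.
t* = 1.287, so margin of error = 1.287 × 1.3381 = 1.7221.
Difference in means = 64.9 − 65.5 = -0.6000.
-0.6000 ± 1.7221 → (-2.3221, 1.1221).
The interval (-2.3221, 1.1221) contains 0, so the difference is not significant.

not significant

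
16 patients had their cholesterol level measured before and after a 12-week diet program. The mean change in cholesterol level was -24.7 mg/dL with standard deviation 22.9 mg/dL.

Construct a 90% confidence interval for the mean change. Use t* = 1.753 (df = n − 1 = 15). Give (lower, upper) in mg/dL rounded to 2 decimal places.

(-34.74, -14.66)

Paired design: SE = s_d/√n = 22.9/√16 = 5.7250.
t* = 1.753; margin of error = 1.753 × 5.7250 = 10.0359.
-24.7 ± 10.0359 → (-34.74, -14.66).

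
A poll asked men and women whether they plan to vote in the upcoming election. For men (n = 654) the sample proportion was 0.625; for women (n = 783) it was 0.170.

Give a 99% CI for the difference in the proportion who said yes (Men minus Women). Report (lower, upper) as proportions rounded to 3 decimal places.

The two standard errors are √(0.6250×0.3750/654) = 0.01893 and √(0.1700×0.8300/783) = 0.01342.
Because the samples are independent, SE_diff = √(0.01893² + 0.01342²) = 0.02320.
Using z* = 2.576 for 99%, ME = 2.576 × 0.02320 = 0.05976.
p̂₁ − p̂₂ = 0.4550; interval 0.4550 ± 0.05976 gives (0.395, 0.515).

(0.395, 0.515)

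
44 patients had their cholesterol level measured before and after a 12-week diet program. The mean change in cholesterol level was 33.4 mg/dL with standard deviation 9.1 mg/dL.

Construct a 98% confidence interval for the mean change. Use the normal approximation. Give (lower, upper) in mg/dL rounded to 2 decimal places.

(30.21, 36.59)

Paired design: SE = s_d/√n = 9.1/√44 = 1.3719.
z* = 2.326; margin of error = 2.326 × 1.3719 = 3.1910.
33.4 ± 3.1910 → (30.21, 36.59).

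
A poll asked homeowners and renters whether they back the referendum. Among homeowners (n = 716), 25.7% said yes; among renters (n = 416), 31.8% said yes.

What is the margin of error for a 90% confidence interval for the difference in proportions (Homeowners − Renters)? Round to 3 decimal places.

0.046

SE₁ = √(p̂₁(1−p̂₁)/n₁) = √(0.2570·0.7430/716) = 0.01633; SE₂ = √(0.3180·0.6820/416) = 0.02283.
Independent samples: SE of the difference = √(SE₁² + SE₂²) = √(0.0002666689 + 0.0005212089) = 0.02807.
z* for 90% confidence is 1.645, so the margin of error is 1.645 × 0.02807 = 0.04618.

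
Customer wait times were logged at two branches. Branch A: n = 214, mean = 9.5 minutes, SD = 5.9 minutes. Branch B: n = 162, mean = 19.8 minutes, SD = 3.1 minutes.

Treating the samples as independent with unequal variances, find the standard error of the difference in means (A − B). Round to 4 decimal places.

0.4712

Per-group SEs: s₁/√n₁ = 5.9/√214 = 0.4033, s₂/√n₂ = 3.1/√162 = 0.2436.
Unpooled SE of the difference: √(0.16265089 + 0.05934096) = 0.4712.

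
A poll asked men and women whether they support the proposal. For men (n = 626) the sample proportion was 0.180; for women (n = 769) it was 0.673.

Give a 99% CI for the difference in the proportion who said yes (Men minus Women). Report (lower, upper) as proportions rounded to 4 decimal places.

The two standard errors are √(0.1800×0.8200/626) = 0.01536 and √(0.6730×0.3270/769) = 0.01692.
Because the samples are independent, SE_diff = √(0.01536² + 0.01692²) = 0.02285.
Using z* = 2.576 for 99%, ME = 2.576 × 0.02285 = 0.05886.
p̂₁ − p̂₂ = -0.4930; interval -0.4930 ± 0.05886 gives (-0.5519, -0.4341).

(-0.5519, -0.4341)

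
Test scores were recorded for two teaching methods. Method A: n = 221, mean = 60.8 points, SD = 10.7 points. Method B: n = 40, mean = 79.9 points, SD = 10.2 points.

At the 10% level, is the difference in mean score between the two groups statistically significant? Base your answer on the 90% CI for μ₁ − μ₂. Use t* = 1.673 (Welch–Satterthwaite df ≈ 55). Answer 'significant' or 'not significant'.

Standard errors of each mean: 10.7/√221 = 0.7198 and 10.2/√40 = 1.6128.
SE(x̄₁ − x̄₂) = √(0.7198² + 1.6128²) = 1.7661 for independent samples with unequal variances.
With t* = 1.673, the margin is 1.673 × 1.7661 = 2.9547.
x̄₁ − x̄₂ = 60.8 − 79.9 = -19.1000; the interval is -19.1000 ± 2.9547 = (-22.0547, -16.1453).
The interval (-22.0547, -16.1453) does not contain 0, so the difference is significant.

significant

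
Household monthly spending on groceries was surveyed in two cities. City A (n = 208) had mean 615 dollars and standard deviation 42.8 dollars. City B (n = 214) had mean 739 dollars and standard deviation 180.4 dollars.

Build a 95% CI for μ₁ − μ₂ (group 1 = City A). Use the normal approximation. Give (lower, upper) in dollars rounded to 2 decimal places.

(-148.86, -99.14)

Standard errors of each mean: 42.8/√208 = 2.9676 and 180.4/√214 = 12.3319.
SE(x̄₁ − x̄₂) = √(2.9676² + 12.3319²) = 12.6839 for independent samples with unequal variances.
With z* = 1.960, the margin is 1.960 × 12.6839 = 24.8604.
x̄₁ − x̄₂ = 615 − 739 = -124.0000; the interval is -124.0000 ± 24.8604 = (-148.86, -99.14).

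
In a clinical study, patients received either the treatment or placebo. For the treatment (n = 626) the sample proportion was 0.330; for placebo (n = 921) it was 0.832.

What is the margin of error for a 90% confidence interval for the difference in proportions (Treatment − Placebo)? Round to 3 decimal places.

Each SE is √(p̂(1−p̂)/n): √(0.3300·0.6700/626) = 0.01879 and √(0.8320·0.1680/921) = 0.01232.
SE(p̂₁ − p̂₂) = √(SE₁² + SE₂²) = √(0.0003530641 + 0.0001517824) = 0.02247, since the two samples are independent.
At 90% confidence z* = 1.645; margin = 1.645 × 0.02247 = 0.03696.

0.037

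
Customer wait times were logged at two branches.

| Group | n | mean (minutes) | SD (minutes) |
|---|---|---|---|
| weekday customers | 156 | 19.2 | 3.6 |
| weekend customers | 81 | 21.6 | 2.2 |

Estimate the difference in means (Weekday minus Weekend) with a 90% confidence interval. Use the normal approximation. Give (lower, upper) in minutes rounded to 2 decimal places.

(-3.02, -1.78)

SE₁ = s₁/√n₁ = 3.6/√156 = 0.2882; SE₂ = 2.2/√81 = 0.2444.
Independent samples, unequal variances: SE_diff = √(SE₁² + SE₂²) = √(0.08305924 + 0.05973136) = 0.3779.
z* = 1.645, so margin of error = 1.645 × 0.3779 = 0.6216.
Difference in means = 19.2 − 21.6 = -2.4000.
-2.4000 ± 0.6216 → (-3.02, -1.78).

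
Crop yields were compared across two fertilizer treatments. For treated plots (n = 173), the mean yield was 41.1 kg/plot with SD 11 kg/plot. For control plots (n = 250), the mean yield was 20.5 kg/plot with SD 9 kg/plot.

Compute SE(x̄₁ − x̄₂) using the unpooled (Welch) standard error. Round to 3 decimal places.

1.012

Per-group SEs: s₁/√n₁ = 11/√173 = 0.8363, s₂/√n₂ = 9/√250 = 0.5692.
Unpooled SE of the difference: √(0.69939769 + 0.32398864) = 1.0116.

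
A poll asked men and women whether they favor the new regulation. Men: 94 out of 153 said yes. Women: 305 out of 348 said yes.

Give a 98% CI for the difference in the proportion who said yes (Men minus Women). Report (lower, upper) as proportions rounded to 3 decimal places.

First, p̂₁ = 94/153 = 0.6144; p̂₂ = 305/348 = 0.8764.
The two standard errors are √(0.6144×0.3856/153) = 0.03935 and √(0.8764×0.1236/348) = 0.01764.
Because the samples are independent, SE_diff = √(0.03935² + 0.01764²) = 0.04312.
Using z* = 2.326 for 98%, ME = 2.326 × 0.04312 = 0.10030.
p̂₁ − p̂₂ = -0.2620; interval -0.2620 ± 0.10030 gives (-0.362, -0.162).

(-0.362, -0.162)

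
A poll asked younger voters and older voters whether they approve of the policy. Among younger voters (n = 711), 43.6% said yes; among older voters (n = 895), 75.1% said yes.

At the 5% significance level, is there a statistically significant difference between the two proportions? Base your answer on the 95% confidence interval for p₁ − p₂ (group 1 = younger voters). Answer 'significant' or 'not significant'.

significant

Each SE is √(p̂(1−p̂)/n): √(0.4360·0.5640/711) = 0.01860 and √(0.7510·0.2490/895) = 0.01445.
SE(p̂₁ − p̂₂) = √(SE₁² + SE₂²) = √(0.00034596 + 0.0002088025) = 0.02355, since the two samples are independent.
At 95% confidence z* = 1.960; margin = 1.960 × 0.02355 = 0.04616.
The difference is 0.4360 − 0.7510 = -0.3150, so the interval is -0.3150 ± 0.04616 = (-0.36116, -0.26884).
The interval (-0.36116, -0.26884) does not contain 0, so the difference is significant.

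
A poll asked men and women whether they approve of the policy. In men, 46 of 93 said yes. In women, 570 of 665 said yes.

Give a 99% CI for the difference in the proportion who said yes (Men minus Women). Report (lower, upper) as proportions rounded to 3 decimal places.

(-0.501, -0.224)

p̂₁ = 46/93 = 0.4946 and p̂₂ = 570/665 = 0.8571.
SE₁ = √(p̂₁(1−p̂₁)/n₁) = √(0.4946·0.5054/93) = 0.05184; SE₂ = √(0.8571·0.1429/665) = 0.01357.
Independent samples: SE of the difference = √(SE₁² + SE₂²) = √(0.0026873856 + 0.0001841449) = 0.05359.
z* for 99% confidence is 2.576, so the margin of error is 2.576 × 0.05359 = 0.13805.
Point estimate p̂₁ − p̂₂ = 0.4946 − 0.8571 = -0.3625.
-0.3625 ± 0.13805 → (-0.501, -0.224).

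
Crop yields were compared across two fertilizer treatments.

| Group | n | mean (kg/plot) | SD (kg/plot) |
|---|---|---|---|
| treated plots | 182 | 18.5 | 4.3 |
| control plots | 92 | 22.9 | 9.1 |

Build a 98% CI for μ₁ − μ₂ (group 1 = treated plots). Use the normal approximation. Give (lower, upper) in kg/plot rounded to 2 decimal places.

Per-group SEs: s₁/√n₁ = 4.3/√182 = 0.3187, s₂/√n₂ = 9.1/√92 = 0.9487.
Unpooled SE of the difference: √(0.10156969 + 0.90003169) = 1.0008.
Margin of error = z* · SE = 2.326 × 1.0008 = 2.3279.
x̄₁ − x̄₂ = 18.5 − 22.9 = -4.4000.
CI: -4.4000 ± 2.3279 = (-6.73, -2.07).

(-6.73, -2.07)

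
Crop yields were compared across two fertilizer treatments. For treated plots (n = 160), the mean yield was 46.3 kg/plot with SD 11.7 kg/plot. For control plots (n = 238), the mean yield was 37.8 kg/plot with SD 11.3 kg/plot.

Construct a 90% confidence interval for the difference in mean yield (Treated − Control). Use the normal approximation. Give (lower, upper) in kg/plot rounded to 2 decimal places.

(6.56, 10.44)

Standard errors of each mean: 11.7/√160 = 0.9250 and 11.3/√238 = 0.7325.
SE(x̄₁ − x̄₂) = √(0.9250² + 0.7325²) = 1.1799 for independent samples with unequal variances.
With z* = 1.645, the margin is 1.645 × 1.1799 = 1.9409.
x̄₁ − x̄₂ = 46.3 − 37.8 = 8.5000; the interval is 8.5000 ± 1.9409 = (6.56, 10.44).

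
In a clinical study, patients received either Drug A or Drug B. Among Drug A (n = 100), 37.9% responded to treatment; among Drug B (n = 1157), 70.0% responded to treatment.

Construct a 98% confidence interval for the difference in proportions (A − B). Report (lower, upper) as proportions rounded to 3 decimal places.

The two standard errors are √(0.3790×0.6210/100) = 0.04851 and √(0.7000×0.3000/1157) = 0.01347.
Because the samples are independent, SE_diff = √(0.04851² + 0.01347²) = 0.05035.
Using z* = 2.326 for 98%, ME = 2.326 × 0.05035 = 0.11711.
p̂₁ − p̂₂ = -0.3210; interval -0.3210 ± 0.11711 gives (-0.438, -0.204).

(-0.438, -0.204)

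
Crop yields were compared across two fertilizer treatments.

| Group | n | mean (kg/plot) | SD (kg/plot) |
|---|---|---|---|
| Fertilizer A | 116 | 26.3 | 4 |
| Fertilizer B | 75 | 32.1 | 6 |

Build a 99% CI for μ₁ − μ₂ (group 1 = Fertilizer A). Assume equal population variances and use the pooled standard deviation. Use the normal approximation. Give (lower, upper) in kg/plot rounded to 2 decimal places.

(-7.66, -3.94)

Pooled variance s_p² = [115·4² + 74·6²] / (116+75−2) = 23.8307, so s_p = 4.8817.
SE_diff = s_p·√(1/n₁ + 1/n₂) = 4.8817·√(1/116 + 1/75) = 0.7233.
z* = 2.576; margin = 2.576 × 0.7233 = 1.8632.
Difference = 26.3 − 32.1 = -5.8000.
-5.8000 ± 1.8632 → (-7.66, -3.94).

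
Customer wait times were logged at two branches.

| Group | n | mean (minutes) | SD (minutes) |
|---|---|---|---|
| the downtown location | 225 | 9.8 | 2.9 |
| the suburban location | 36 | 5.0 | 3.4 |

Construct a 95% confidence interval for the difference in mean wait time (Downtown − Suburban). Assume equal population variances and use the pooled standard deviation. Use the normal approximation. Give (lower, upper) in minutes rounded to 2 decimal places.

s_p = √[((n₁−1)s₁² + (n₂−1)s₂²)/(n₁+n₂−2)] = √[(224·2.9² + 35·3.4²)/259] = 2.9725.
SE = 2.9725·√(1/225 + 1/36) = 0.5336.
With z* = 1.960, margin = 1.960 × 0.5336 = 1.0459.
x̄₁ − x̄₂ = 9.8 − 5.0 = 4.8000; interval 4.8000 ± 1.0459 = (3.75, 5.85).

(3.75, 5.85)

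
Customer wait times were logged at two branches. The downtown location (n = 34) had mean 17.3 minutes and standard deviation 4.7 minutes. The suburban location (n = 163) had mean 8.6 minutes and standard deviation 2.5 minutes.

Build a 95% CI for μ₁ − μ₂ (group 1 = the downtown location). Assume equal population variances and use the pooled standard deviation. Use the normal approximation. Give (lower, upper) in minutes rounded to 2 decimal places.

s_p = √[((n₁−1)s₁² + (n₂−1)s₂²)/(n₁+n₂−2)] = √[(33·4.7² + 162·2.5²)/195] = 2.9884.
SE = 2.9884·√(1/34 + 1/163) = 0.5634.
With z* = 1.960, margin = 1.960 × 0.5634 = 1.1043.
x̄₁ − x̄₂ = 17.3 − 8.6 = 8.7000; interval 8.7000 ± 1.1043 = (7.60, 9.80).

(7.60, 9.80)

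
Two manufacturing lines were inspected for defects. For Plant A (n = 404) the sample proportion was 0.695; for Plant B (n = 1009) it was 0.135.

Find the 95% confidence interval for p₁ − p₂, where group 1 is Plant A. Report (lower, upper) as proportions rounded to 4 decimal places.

SE₁ = √(p̂₁(1−p̂₁)/n₁) = √(0.6950·0.3050/404) = 0.02291; SE₂ = √(0.1350·0.8650/1009) = 0.01076.
Independent samples: SE of the difference = √(SE₁² + SE₂²) = √(0.0005248681 + 0.0001157776) = 0.02531.
z* for 95% confidence is 1.960, so the margin of error is 1.960 × 0.02531 = 0.04961.
Point estimate p̂₁ − p̂₂ = 0.6950 − 0.1350 = 0.5600.
0.5600 ± 0.04961 → (0.5104, 0.6096).

(0.5104, 0.6096)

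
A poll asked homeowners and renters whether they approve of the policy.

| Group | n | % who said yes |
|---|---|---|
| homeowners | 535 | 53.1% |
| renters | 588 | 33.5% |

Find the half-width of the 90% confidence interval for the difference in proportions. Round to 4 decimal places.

Each SE is √(p̂(1−p̂)/n): √(0.5310·0.4690/535) = 0.02158 and √(0.3350·0.6650/588) = 0.01946.
SE(p̂₁ − p̂₂) = √(SE₁² + SE₂²) = √(0.0004656964 + 0.0003786916) = 0.02906, since the two samples are independent.
At 90% confidence z* = 1.645; margin = 1.645 × 0.02906 = 0.04780.

0.0478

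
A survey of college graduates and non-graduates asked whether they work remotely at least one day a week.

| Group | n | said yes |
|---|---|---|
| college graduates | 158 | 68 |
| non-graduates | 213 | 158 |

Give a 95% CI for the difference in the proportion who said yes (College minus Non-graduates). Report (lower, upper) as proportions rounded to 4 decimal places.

p̂₁ = 68/158 = 0.4304 and p̂₂ = 158/213 = 0.7418.
SE₁ = √(p̂₁(1−p̂₁)/n₁) = √(0.4304·0.5696/158) = 0.03939; SE₂ = √(0.7418·0.2582/213) = 0.02999.
Independent samples: SE of the difference = √(SE₁² + SE₂²) = √(0.0015515721 + 0.0008994001) = 0.04951.
z* for 95% confidence is 1.960, so the margin of error is 1.960 × 0.04951 = 0.09704.
Point estimate p̂₁ − p̂₂ = 0.4304 − 0.7418 = -0.3114.
-0.3114 ± 0.09704 → (-0.4084, -0.2144).

(-0.4084, -0.2144)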